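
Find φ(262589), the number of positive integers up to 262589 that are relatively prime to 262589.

Factor: 262589 = 37 · 47 · 151.
φ(262589) = (37−1) · (47−1) · (151−1) = 36 · 46 · 150 = 248400.

248400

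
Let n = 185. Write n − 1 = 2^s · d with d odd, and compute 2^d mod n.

153

185 − 1 = 184 = 2^3 · 23, so d = 23.
2^1 ≡ 2 (mod 185)
2^2 ≡ 2^2 = 4 ≡ 4 (mod 185)
2^4 ≡ 4^2 = 16 ≡ 16 (mod 185)
2^8 ≡ 16^2 = 256 ≡ 71 (mod 185)
2^16 ≡ 71^2 = 5041 ≡ 46 (mod 185)
23 = 16 + 4 + 2 + 1 in binary powers of 2.
So 2^23 ≡ 46 · 16 · 4 · 2 ≡ 153 (mod 185).
Squaring chain: 153 → 99 → 181; never reaches −1, so base 2 is a Miller–Rabin witness that 185 is composite.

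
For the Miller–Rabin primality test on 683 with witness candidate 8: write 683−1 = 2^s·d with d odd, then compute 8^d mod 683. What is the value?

683 − 1 = 682 = 2^1 · 341, so d = 341.
8^1 ≡ 8 (mod 683)
8^2 ≡ 8^2 = 64 ≡ 64 (mod 683)
8^4 ≡ 64^2 = 4096 ≡ 681 (mod 683)
8^8 ≡ 681^2 = 463761 ≡ 4 (mod 683)
8^16 ≡ 4^2 = 16 ≡ 16 (mod 683)
8^32 ≡ 16^2 = 256 ≡ 256 (mod 683)
8^64 ≡ 256^2 = 65536 ≡ 651 (mod 683)
8^128 ≡ 651^2 = 423801 ≡ 341 (mod 683)
8^256 ≡ 341^2 = 116281 ≡ 171 (mod 683)
341 = 256 + 64 + 16 + 4 + 1 in binary powers of 2.
So 8^341 ≡ 171 · 651 · 16 · 681 · 8 ≡ 682 (mod 683).
Since 8^d ≡ 682 (mod 683), base 8 does not prove 683 composite.

682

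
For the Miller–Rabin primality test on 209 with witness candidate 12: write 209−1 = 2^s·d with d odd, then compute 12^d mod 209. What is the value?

209 − 1 = 208 = 2^4 · 13, so d = 13.
12^1 ≡ 12 (mod 209)
12^2 ≡ 12^2 = 144 ≡ 144 (mod 209)
12^4 ≡ 144^2 = 20736 ≡ 45 (mod 209)
12^8 ≡ 45^2 = 2025 ≡ 144 (mod 209)
13 = 8 + 4 + 1 in binary powers of 2.
So 12^13 ≡ 144 · 45 · 12 ≡ 12 (mod 209).
Squaring chain: 12 → 144 → 45 → 144; never reaches −1, so base 12 is a Miller–Rabin witness that 209 is composite.

12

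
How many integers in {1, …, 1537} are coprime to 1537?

Factor: 1537 = 29 · 53.
φ(1537) = (29−1) · (53−1) = 28 · 52 = 1456.

1456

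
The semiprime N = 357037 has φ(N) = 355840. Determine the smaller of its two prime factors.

557

φ(n) = (p−1)(q−1) = n − (p+q) + 1, so p + q = 357037 − 355840 + 1 = 1198.
p and q are the roots of t² − 1198t + 357037 = 0.
Discriminant: 1198² − 4·357037 = 1435204 − 1428148 = 7056; √7056 = 84.
q = (1198 − 84)/2 = 557, p = (1198 + 84)/2 = 641.
Check: 557 · 641 = 357037.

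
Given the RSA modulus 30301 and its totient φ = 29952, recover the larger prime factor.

φ(n) = (p−1)(q−1) = n − (p+q) + 1, so p + q = 30301 − 29952 + 1 = 350.
p and q are the roots of t² − 350t + 30301 = 0.
Discriminant: 350² − 4·30301 = 122500 − 121204 = 1296; √1296 = 36.
q = (350 − 36)/2 = 157, p = (350 + 36)/2 = 193.
Check: 157 · 193 = 30301.

193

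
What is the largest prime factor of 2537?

2537 = 43 · 59
59 is prime.
So 2537 = 43 · 59; the largest prime factor is 59.

59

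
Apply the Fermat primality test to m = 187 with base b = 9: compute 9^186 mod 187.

64

9^1 ≡ 9 (mod 187)
9^2 ≡ 9^2 = 81 ≡ 81 (mod 187)
9^4 ≡ 81^2 = 6561 ≡ 16 (mod 187)
9^8 ≡ 16^2 = 256 ≡ 69 (mod 187)
9^16 ≡ 69^2 = 4761 ≡ 86 (mod 187)
9^32 ≡ 86^2 = 7396 ≡ 103 (mod 187)
9^64 ≡ 103^2 = 10609 ≡ 137 (mod 187)
9^128 ≡ 137^2 = 18769 ≡ 69 (mod 187)
186 = 128 + 32 + 16 + 8 + 2 in binary powers of 2.
So 9^186 ≡ 69 · 103 · 86 · 69 · 81 ≡ 64 (mod 187).
Since 64 ≠ 1, base 9 is a Fermat witness: 187 is composite.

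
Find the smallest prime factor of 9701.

9701 is odd.
Digit sum 17, not divisible by 3.
Ends in 1: not divisible by 5.
7: 9701 = 7·1385 + 6
11: 9701 = 11·881 + 10
13: 9701 = 13·746 + 3
17: 9701 = 17·570 + 11
19: 9701 = 19·510 + 11
23: 9701 = 23·421 + 18
29: 9701 = 29·334 + 15
31: 9701 = 31·312 + 29
37: 9701 = 37·262 + 7
41: 9701 = 41·236 + 25
43: 9701 = 43·225 + 26
47: 9701 = 47·206 + 19
53: 9701 = 53·183 + 2
59: 9701 = 59·164 + 25
61: 9701 = 61·159 + 2
67: 9701 = 67·144 + 53
71: 9701 = 71·136 + 45
73: 9701 = 73·132 + 65
79: 9701 = 79·122 + 63
83: 9701 = 83·116 + 73
89: 9701 = 89·109

89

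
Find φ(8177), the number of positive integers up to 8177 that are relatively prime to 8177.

Factor: 8177 = 13 · 17 · 37.
φ(8177) = (13−1) · (17−1) · (37−1) = 12 · 16 · 36 = 6912.

6912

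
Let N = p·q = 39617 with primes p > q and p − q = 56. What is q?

Since p = q + 56, we have 39617 = q(q + 56), so q² + 56q − 39617 = 0.
Discriminant: 56² + 4·39617 = 3136 + 158468 = 161604; √161604 = 402.
q = (−56 + 402)/2 = 173, and p = q + 56 = 229.
Check: 173 · 229 = 39617.

173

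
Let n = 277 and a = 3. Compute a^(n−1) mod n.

1

3^1 ≡ 3 (mod 277)
3^2 ≡ 3^2 = 9 ≡ 9 (mod 277)
3^4 ≡ 9^2 = 81 ≡ 81 (mod 277)
3^8 ≡ 81^2 = 6561 ≡ 190 (mod 277)
3^16 ≡ 190^2 = 36100 ≡ 90 (mod 277)
3^32 ≡ 90^2 = 8100 ≡ 67 (mod 277)
3^64 ≡ 67^2 = 4489 ≡ 57 (mod 277)
3^128 ≡ 57^2 = 3249 ≡ 202 (mod 277)
3^256 ≡ 202^2 = 40804 ≡ 85 (mod 277)
276 = 256 + 16 + 4 in binary powers of 2.
So 3^276 ≡ 85 · 90 · 81 ≡ 1 (mod 277).
Since the result is 1, base 3 gives no evidence that 277 is composite.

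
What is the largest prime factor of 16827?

16827 = 3 · 5609
5609 = 71 · 79
79 is prime.
So 16827 = 3 · 71 · 79; the largest prime factor is 79.

79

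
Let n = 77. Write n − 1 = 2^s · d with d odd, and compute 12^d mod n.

77 − 1 = 76 = 2^2 · 19, so d = 19.
12^1 ≡ 12 (mod 77)
12^2 ≡ 12^2 = 144 ≡ 67 (mod 77)
12^4 ≡ 67^2 = 4489 ≡ 23 (mod 77)
12^8 ≡ 23^2 = 529 ≡ 67 (mod 77)
12^16 ≡ 67^2 = 4489 ≡ 23 (mod 77)
19 = 16 + 2 + 1 in binary powers of 2.
So 12^19 ≡ 23 · 67 · 12 ≡ 12 (mod 77).
Squaring chain: 12 → 67; never reaches −1, so base 12 is a Miller–Rabin witness that 77 is composite.

12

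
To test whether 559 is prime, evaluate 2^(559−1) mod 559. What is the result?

441

2^1 ≡ 2 (mod 559)
2^2 ≡ 2^2 = 4 ≡ 4 (mod 559)
2^4 ≡ 4^2 = 16 ≡ 16 (mod 559)
2^8 ≡ 16^2 = 256 ≡ 256 (mod 559)
2^16 ≡ 256^2 = 65536 ≡ 133 (mod 559)
2^32 ≡ 133^2 = 17689 ≡ 360 (mod 559)
2^64 ≡ 360^2 = 129600 ≡ 471 (mod 559)
2^128 ≡ 471^2 = 221841 ≡ 477 (mod 559)
2^256 ≡ 477^2 = 227529 ≡ 16 (mod 559)
2^512 ≡ 16^2 = 256 ≡ 256 (mod 559)
558 = 512 + 32 + 8 + 4 + 2 in binary powers of 2.
So 2^558 ≡ 256 · 360 · 256 · 16 · 4 ≡ 441 (mod 559).
Since 441 ≠ 1, base 2 is a Fermat witness: 559 is composite.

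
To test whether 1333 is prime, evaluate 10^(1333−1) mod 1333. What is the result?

10^1 ≡ 10 (mod 1333)
10^2 ≡ 10^2 = 100 ≡ 100 (mod 1333)
10^4 ≡ 100^2 = 10000 ≡ 669 (mod 1333)
10^8 ≡ 669^2 = 447561 ≡ 1006 (mod 1333)
10^16 ≡ 1006^2 = 1012036 ≡ 289 (mod 1333)
10^32 ≡ 289^2 = 83521 ≡ 875 (mod 1333)
10^64 ≡ 875^2 = 765625 ≡ 483 (mod 1333)
10^128 ≡ 483^2 = 233289 ≡ 14 (mod 1333)
10^256 ≡ 14^2 = 196 ≡ 196 (mod 1333)
10^512 ≡ 196^2 = 38416 ≡ 1092 (mod 1333)
10^1024 ≡ 1092^2 = 1192464 ≡ 762 (mod 1333)
1332 = 1024 + 256 + 32 + 16 + 4 in binary powers of 2.
So 10^1332 ≡ 762 · 196 · 875 · 289 · 669 ≡ 686 (mod 1333).
Since 686 ≠ 1, base 10 is a Fermat witness: 1333 is composite.

686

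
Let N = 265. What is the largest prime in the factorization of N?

265 = 5 · 53
53 is prime.
So 265 = 5 · 53; the largest prime factor is 53.

53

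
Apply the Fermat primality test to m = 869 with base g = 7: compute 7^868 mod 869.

7^1 ≡ 7 (mod 869)
7^2 ≡ 7^2 = 49 ≡ 49 (mod 869)
7^4 ≡ 49^2 = 2401 ≡ 663 (mod 869)
7^8 ≡ 663^2 = 439569 ≡ 724 (mod 869)
7^16 ≡ 724^2 = 524176 ≡ 169 (mod 869)
7^32 ≡ 169^2 = 28561 ≡ 753 (mod 869)
7^64 ≡ 753^2 = 567009 ≡ 421 (mod 869)
7^128 ≡ 421^2 = 177241 ≡ 834 (mod 869)
7^256 ≡ 834^2 = 695556 ≡ 356 (mod 869)
7^512 ≡ 356^2 = 126736 ≡ 731 (mod 869)
868 = 512 + 256 + 64 + 32 + 4 in binary powers of 2.
So 7^868 ≡ 731 · 356 · 421 · 753 · 663 ≡ 163 (mod 869).
Since 163 ≠ 1, base 7 is a Fermat witness: 869 is composite.

163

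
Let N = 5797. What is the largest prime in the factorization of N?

31

5797 = 11 · 527
527 = 17 · 31
31 is prime.
So 5797 = 11 · 17 · 31; the largest prime factor is 31.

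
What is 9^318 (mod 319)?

25

9^1 ≡ 9 (mod 319)
9^2 ≡ 9^2 = 81 ≡ 81 (mod 319)
9^4 ≡ 81^2 = 6561 ≡ 181 (mod 319)
9^8 ≡ 181^2 = 32761 ≡ 223 (mod 319)
9^16 ≡ 223^2 = 49729 ≡ 284 (mod 319)
9^32 ≡ 284^2 = 80656 ≡ 268 (mod 319)
9^64 ≡ 268^2 = 71824 ≡ 49 (mod 319)
9^128 ≡ 49^2 = 2401 ≡ 168 (mod 319)
9^256 ≡ 168^2 = 28224 ≡ 152 (mod 319)
318 = 256 + 32 + 16 + 8 + 4 + 2 in binary powers of 2.
So 9^318 ≡ 152 · 268 · 284 · 223 · 181 · 81 ≡ 25 (mod 319).
Since 25 ≠ 1, base 9 is a Fermat witness: 319 is composite.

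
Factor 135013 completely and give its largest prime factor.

89

135013 = 37 · 3649
3649 = 41 · 89
89 is prime.
So 135013 = 37 · 41 · 89; the largest prime factor is 89.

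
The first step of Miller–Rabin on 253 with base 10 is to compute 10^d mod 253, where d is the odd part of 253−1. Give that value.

21

253 − 1 = 252 = 2^2 · 63, so d = 63.
10^1 ≡ 10 (mod 253)
10^2 ≡ 10^2 = 100 ≡ 100 (mod 253)
10^4 ≡ 100^2 = 10000 ≡ 133 (mod 253)
10^8 ≡ 133^2 = 17689 ≡ 232 (mod 253)
10^16 ≡ 232^2 = 53824 ≡ 188 (mod 253)
10^32 ≡ 188^2 = 35344 ≡ 177 (mod 253)
63 = 32 + 16 + 8 + 4 + 2 + 1 in binary powers of 2.
So 10^63 ≡ 177 · 188 · 232 · 133 · 100 · 10 ≡ 21 (mod 253).
Squaring chain: 21 → 188; never reaches −1, so base 10 is a Miller–Rabin witness that 253 is composite.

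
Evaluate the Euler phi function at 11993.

Factor: 11993 = 67 · 179.
φ(11993) = (67−1) · (179−1) = 66 · 178 = 11748.

11748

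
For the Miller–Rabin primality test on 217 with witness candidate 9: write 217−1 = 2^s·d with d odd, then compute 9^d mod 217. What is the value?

217 − 1 = 216 = 2^3 · 27, so d = 27.
9^1 ≡ 9 (mod 217)
9^2 ≡ 9^2 = 81 ≡ 81 (mod 217)
9^4 ≡ 81^2 = 6561 ≡ 51 (mod 217)
9^8 ≡ 51^2 = 2601 ≡ 214 (mod 217)
9^16 ≡ 214^2 = 45796 ≡ 9 (mod 217)
27 = 16 + 8 + 2 + 1 in binary powers of 2.
So 9^27 ≡ 9 · 214 · 81 · 9 ≡ 64 (mod 217).
Squaring chain: 64 → 190 → 78; never reaches −1, so base 9 is a Miller–Rabin witness that 217 is composite.

64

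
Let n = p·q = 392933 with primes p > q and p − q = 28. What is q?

613

Since p = q + 28, we have 392933 = q(q + 28), so q² + 28q − 392933 = 0.
Discriminant: 28² + 4·392933 = 784 + 1571732 = 1572516; √1572516 = 1254.
q = (−28 + 1254)/2 = 613, and p = q + 28 = 641.
Check: 613 · 641 = 392933.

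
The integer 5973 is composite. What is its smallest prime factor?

5973 is odd.
Digit sum 24, divisible by 3.

3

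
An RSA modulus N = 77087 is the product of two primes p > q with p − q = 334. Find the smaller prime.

157

Since p = q + 334, we have 77087 = q(q + 334), so q² + 334q − 77087 = 0.
Discriminant: 334² + 4·77087 = 111556 + 308348 = 419904; √419904 = 648.
q = (−334 + 648)/2 = 157, and p = q + 334 = 491.
Check: 157 · 491 = 77087.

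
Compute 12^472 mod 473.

210

12^1 ≡ 12 (mod 473)
12^2 ≡ 12^2 = 144 ≡ 144 (mod 473)
12^4 ≡ 144^2 = 20736 ≡ 397 (mod 473)
12^8 ≡ 397^2 = 157609 ≡ 100 (mod 473)
12^16 ≡ 100^2 = 10000 ≡ 67 (mod 473)
12^32 ≡ 67^2 = 4489 ≡ 232 (mod 473)
12^64 ≡ 232^2 = 53824 ≡ 375 (mod 473)
12^128 ≡ 375^2 = 140625 ≡ 144 (mod 473)
12^256 ≡ 144^2 = 20736 ≡ 397 (mod 473)
472 = 256 + 128 + 64 + 16 + 8 in binary powers of 2.
So 12^472 ≡ 397 · 144 · 375 · 67 · 100 ≡ 210 (mod 473).
Since 210 ≠ 1, base 12 is a Fermat witness: 473 is composite.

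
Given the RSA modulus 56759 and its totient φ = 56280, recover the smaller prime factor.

φ(n) = (p−1)(q−1) = n − (p+q) + 1, so p + q = 56759 − 56280 + 1 = 480.
p and q are the roots of t² − 480t + 56759 = 0.
Discriminant: 480² − 4·56759 = 230400 − 227036 = 3364; √3364 = 58.
q = (480 − 58)/2 = 211, p = (480 + 58)/2 = 269.
Check: 211 · 269 = 56759.

211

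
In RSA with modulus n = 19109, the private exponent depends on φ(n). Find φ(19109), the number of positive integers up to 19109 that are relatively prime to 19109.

Factor: 19109 = 97 · 197.
φ(19109) = (97−1) · (197−1) = 96 · 196 = 18816.

18816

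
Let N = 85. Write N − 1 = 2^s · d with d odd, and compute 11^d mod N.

61

85 − 1 = 84 = 2^2 · 21, so d = 21.
11^1 ≡ 11 (mod 85)
11^2 ≡ 11^2 = 121 ≡ 36 (mod 85)
11^4 ≡ 36^2 = 1296 ≡ 21 (mod 85)
11^8 ≡ 21^2 = 441 ≡ 16 (mod 85)
11^16 ≡ 16^2 = 256 ≡ 1 (mod 85)
21 = 16 + 4 + 1 in binary powers of 2.
So 11^21 ≡ 1 · 21 · 11 ≡ 61 (mod 85).
Squaring chain: 61 → 66; never reaches −1, so base 11 is a Miller–Rabin witness that 85 is composite.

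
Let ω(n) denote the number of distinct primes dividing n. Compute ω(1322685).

1322685 = 3^2 · 146965
146965 = 5 · 29393
29393 = 7 · 4199
4199 = 13 · 323
323 = 17 · 19
1322685 = 3^2 · 5 · 7 · 13 · 17 · 19, which has 6 distinct prime factors.

6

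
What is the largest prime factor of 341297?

341297 = 11 · 31027
31027 = 19 · 1633
1633 = 23 · 71
71 is prime.
So 341297 = 11 · 19 · 23 · 71; the largest prime factor is 71.

71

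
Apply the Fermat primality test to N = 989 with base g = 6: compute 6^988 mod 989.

6^1 ≡ 6 (mod 989)
6^2 ≡ 6^2 = 36 ≡ 36 (mod 989)
6^4 ≡ 36^2 = 1296 ≡ 307 (mod 989)
6^8 ≡ 307^2 = 94249 ≡ 294 (mod 989)
6^16 ≡ 294^2 = 86436 ≡ 393 (mod 989)
6^32 ≡ 393^2 = 154449 ≡ 165 (mod 989)
6^64 ≡ 165^2 = 27225 ≡ 522 (mod 989)
6^128 ≡ 522^2 = 272484 ≡ 509 (mod 989)
6^256 ≡ 509^2 = 259081 ≡ 952 (mod 989)
6^512 ≡ 952^2 = 906304 ≡ 380 (mod 989)
988 = 512 + 256 + 128 + 64 + 16 + 8 + 4 in binary powers of 2.
So 6^988 ≡ 380 · 952 · 509 · 522 · 393 · 294 · 307 ≡ 522 (mod 989).
Since 522 ≠ 1, base 6 is a Fermat witness: 989 is composite.

522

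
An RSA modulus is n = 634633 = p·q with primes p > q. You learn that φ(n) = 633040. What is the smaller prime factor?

773

φ(n) = (p−1)(q−1) = n − (p+q) + 1, so p + q = 634633 − 633040 + 1 = 1594.
p and q are the roots of t² − 1594t + 634633 = 0.
Discriminant: 1594² − 4·634633 = 2540836 − 2538532 = 2304; √2304 = 48.
q = (1594 − 48)/2 = 773, p = (1594 + 48)/2 = 821.
Check: 773 · 821 = 634633.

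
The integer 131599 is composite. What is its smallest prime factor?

13

131599 is odd.
Digit sum 28, not divisible by 3.
Ends in 9: not divisible by 5.
7: 131599 = 7·18799 + 6
11: 131599 = 11·11963 + 6
13: 131599 = 13·10123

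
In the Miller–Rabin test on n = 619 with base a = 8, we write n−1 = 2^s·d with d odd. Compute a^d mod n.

619 − 1 = 618 = 2^1 · 309, so d = 309.
8^1 ≡ 8 (mod 619)
8^2 ≡ 8^2 = 64 ≡ 64 (mod 619)
8^4 ≡ 64^2 = 4096 ≡ 382 (mod 619)
8^8 ≡ 382^2 = 145924 ≡ 459 (mod 619)
8^16 ≡ 459^2 = 210681 ≡ 221 (mod 619)
8^32 ≡ 221^2 = 48841 ≡ 559 (mod 619)
8^64 ≡ 559^2 = 312481 ≡ 505 (mod 619)
8^128 ≡ 505^2 = 255025 ≡ 616 (mod 619)
8^256 ≡ 616^2 = 379456 ≡ 9 (mod 619)
309 = 256 + 32 + 16 + 4 + 1 in binary powers of 2.
So 8^309 ≡ 9 · 559 · 221 · 382 · 8 ≡ 618 (mod 619).
Since 8^d ≡ 618 (mod 619), base 8 does not prove 619 composite.

618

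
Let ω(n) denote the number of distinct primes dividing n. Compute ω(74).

74 = 2 · 37
74 = 2 · 37, which has 2 distinct prime factors.

2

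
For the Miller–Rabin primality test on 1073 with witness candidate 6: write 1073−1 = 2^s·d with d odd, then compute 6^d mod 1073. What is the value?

734

1073 − 1 = 1072 = 2^4 · 67, so d = 67.
6^1 ≡ 6 (mod 1073)
6^2 ≡ 6^2 = 36 ≡ 36 (mod 1073)
6^4 ≡ 36^2 = 1296 ≡ 223 (mod 1073)
6^8 ≡ 223^2 = 49729 ≡ 371 (mod 1073)
6^16 ≡ 371^2 = 137641 ≡ 297 (mod 1073)
6^32 ≡ 297^2 = 88209 ≡ 223 (mod 1073)
6^64 ≡ 223^2 = 49729 ≡ 371 (mod 1073)
67 = 64 + 2 + 1 in binary powers of 2.
So 6^67 ≡ 371 · 36 · 6 ≡ 734 (mod 1073).
Squaring chain: 734 → 110 → 297 → 223; never reaches −1, so base 6 is a Miller–Rabin witness that 1073 is composite.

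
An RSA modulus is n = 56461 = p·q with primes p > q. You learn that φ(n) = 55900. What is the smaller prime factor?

131

φ(n) = (p−1)(q−1) = n − (p+q) + 1, so p + q = 56461 − 55900 + 1 = 562.
p and q are the roots of t² − 562t + 56461 = 0.
Discriminant: 562² − 4·56461 = 315844 − 225844 = 90000; √90000 = 300.
q = (562 − 300)/2 = 131, p = (562 + 300)/2 = 431.
Check: 131 · 431 = 56461.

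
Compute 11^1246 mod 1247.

11^1 ≡ 11 (mod 1247)
11^2 ≡ 11^2 = 121 ≡ 121 (mod 1247)
11^4 ≡ 121^2 = 14641 ≡ 924 (mod 1247)
11^8 ≡ 924^2 = 853776 ≡ 828 (mod 1247)
11^16 ≡ 828^2 = 685584 ≡ 981 (mod 1247)
11^32 ≡ 981^2 = 962361 ≡ 924 (mod 1247)
11^64 ≡ 924^2 = 853776 ≡ 828 (mod 1247)
11^128 ≡ 828^2 = 685584 ≡ 981 (mod 1247)
11^256 ≡ 981^2 = 962361 ≡ 924 (mod 1247)
11^512 ≡ 924^2 = 853776 ≡ 828 (mod 1247)
11^1024 ≡ 828^2 = 685584 ≡ 981 (mod 1247)
1246 = 1024 + 128 + 64 + 16 + 8 + 4 + 2 in binary powers of 2.
So 11^1246 ≡ 981 · 981 · 828 · 981 · 828 · 924 · 121 ≡ 173 (mod 1247).
Since 173 ≠ 1, base 11 is a Fermat witness: 1247 is composite.

173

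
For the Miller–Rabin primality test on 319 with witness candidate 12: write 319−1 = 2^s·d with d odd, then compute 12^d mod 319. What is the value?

133

319 − 1 = 318 = 2^1 · 159, so d = 159.
12^1 ≡ 12 (mod 319)
12^2 ≡ 12^2 = 144 ≡ 144 (mod 319)
12^4 ≡ 144^2 = 20736 ≡ 1 (mod 319)
12^8 ≡ 1^2 = 1 ≡ 1 (mod 319)
12^16 ≡ 1^2 = 1 ≡ 1 (mod 319)
12^32 ≡ 1^2 = 1 ≡ 1 (mod 319)
12^64 ≡ 1^2 = 1 ≡ 1 (mod 319)
12^128 ≡ 1^2 = 1 ≡ 1 (mod 319)
159 = 128 + 16 + 8 + 4 + 2 + 1 in binary powers of 2.
So 12^159 ≡ 1 · 1 · 1 · 1 · 144 · 12 ≡ 133 (mod 319).
Squaring chain: 133; never reaches −1, so base 12 is a Miller–Rabin witness that 319 is composite.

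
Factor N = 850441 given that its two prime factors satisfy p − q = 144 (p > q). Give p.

997

Since p = q + 144, we have 850441 = q(q + 144), so q² + 144q − 850441 = 0.
Discriminant: 144² + 4·850441 = 20736 + 3401764 = 3422500; √3422500 = 1850.
q = (−144 + 1850)/2 = 853, and p = q + 144 = 997.
Check: 853 · 997 = 850441.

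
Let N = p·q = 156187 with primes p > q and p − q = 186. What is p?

499

Since p = q + 186, we have 156187 = q(q + 186), so q² + 186q − 156187 = 0.
Discriminant: 186² + 4·156187 = 34596 + 624748 = 659344; √659344 = 812.
q = (−186 + 812)/2 = 313, and p = q + 186 = 499.
Check: 313 · 499 = 156187.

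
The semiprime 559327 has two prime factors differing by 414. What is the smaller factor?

Since p = q + 414, we have 559327 = q(q + 414), so q² + 414q − 559327 = 0.
Discriminant: 414² + 4·559327 = 171396 + 2237308 = 2408704; √2408704 = 1552.
q = (−414 + 1552)/2 = 569, and p = q + 414 = 983.
Check: 569 · 983 = 559327.

569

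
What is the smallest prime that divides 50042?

2

50042 is even: 2 divides it.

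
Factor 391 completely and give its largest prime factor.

391 = 17 · 23
23 is prime.
So 391 = 17 · 23; the largest prime factor is 23.

23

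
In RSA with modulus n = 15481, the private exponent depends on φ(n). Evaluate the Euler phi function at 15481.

Factor: 15481 = 113 · 137.
φ(15481) = (113−1) · (137−1) = 112 · 136 = 15232.

15232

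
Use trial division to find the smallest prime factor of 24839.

24839 is odd.
Digit sum 26, not divisible by 3.
Ends in 9: not divisible by 5.
7: 24839 = 7·3548 + 3
11: 24839 = 11·2258 + 1
13: 24839 = 13·1910 + 9
17: 24839 = 17·1461 + 2
19: 24839 = 19·1307 + 6
23: 24839 = 23·1079 + 22
29: 24839 = 29·856 + 15
31: 24839 = 31·801 + 8
37: 24839 = 37·671 + 12
41: 24839 = 41·605 + 34
43: 24839 = 43·577 + 28
47: 24839 = 47·528 + 23
53: 24839 = 53·468 + 35
59: 24839 = 59·421

59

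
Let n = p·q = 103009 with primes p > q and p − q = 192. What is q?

239

Since p = q + 192, we have 103009 = q(q + 192), so q² + 192q − 103009 = 0.
Discriminant: 192² + 4·103009 = 36864 + 412036 = 448900; √448900 = 670.
q = (−192 + 670)/2 = 239, and p = q + 192 = 431.
Check: 239 · 431 = 103009.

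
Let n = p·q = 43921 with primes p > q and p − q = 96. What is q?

Since p = q + 96, we have 43921 = q(q + 96), so q² + 96q − 43921 = 0.
Discriminant: 96² + 4·43921 = 9216 + 175684 = 184900; √184900 = 430.
q = (−96 + 430)/2 = 167, and p = q + 96 = 263.
Check: 167 · 263 = 43921.

167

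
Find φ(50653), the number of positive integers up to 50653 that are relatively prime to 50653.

49284

Factor: 50653 = 37^3.
φ(50653) = 37^2·(37−1) = 49284.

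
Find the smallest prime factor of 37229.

37229 is odd.
Digit sum 23, not divisible by 3.
Ends in 9: not divisible by 5.
7: 37229 = 7·5318 + 3
11: 37229 = 11·3384 + 5
13: 37229 = 13·2863 + 10
17: 37229 = 17·2189 + 16
19: 37229 = 19·1959 + 8
23: 37229 = 23·1618 + 15
29: 37229 = 29·1283 + 22
31: 37229 = 31·1200 + 29
37: 37229 = 37·1006 + 7
41: 37229 = 41·908 + 1
43: 37229 = 43·865 + 34
47: 37229 = 47·792 + 5
53: 37229 = 53·702 + 23
59: 37229 = 59·631

59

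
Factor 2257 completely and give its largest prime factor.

61

2257 = 37 · 61
61 is prime.
So 2257 = 37 · 61; the largest prime factor is 61.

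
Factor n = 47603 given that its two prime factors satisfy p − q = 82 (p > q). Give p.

263

Since p = q + 82, we have 47603 = q(q + 82), so q² + 82q − 47603 = 0.
Discriminant: 82² + 4·47603 = 6724 + 190412 = 197136; √197136 = 444.
q = (−82 + 444)/2 = 181, and p = q + 82 = 263.
Check: 181 · 263 = 47603.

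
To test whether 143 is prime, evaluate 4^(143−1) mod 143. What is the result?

4^1 ≡ 4 (mod 143)
4^2 ≡ 4^2 = 16 ≡ 16 (mod 143)
4^4 ≡ 16^2 = 256 ≡ 113 (mod 143)
4^8 ≡ 113^2 = 12769 ≡ 42 (mod 143)
4^16 ≡ 42^2 = 1764 ≡ 48 (mod 143)
4^32 ≡ 48^2 = 2304 ≡ 16 (mod 143)
4^64 ≡ 16^2 = 256 ≡ 113 (mod 143)
4^128 ≡ 113^2 = 12769 ≡ 42 (mod 143)
142 = 128 + 8 + 4 + 2 in binary powers of 2.
So 4^142 ≡ 42 · 42 · 113 · 16 ≡ 126 (mod 143).
Since 126 ≠ 1, base 4 is a Fermat witness: 143 is composite.

126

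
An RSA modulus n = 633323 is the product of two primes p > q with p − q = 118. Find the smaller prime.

739

Since p = q + 118, we have 633323 = q(q + 118), so q² + 118q − 633323 = 0.
Discriminant: 118² + 4·633323 = 13924 + 2533292 = 2547216; √2547216 = 1596.
q = (−118 + 1596)/2 = 739, and p = q + 118 = 857.
Check: 739 · 857 = 633323.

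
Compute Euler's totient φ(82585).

64944

Factor: 82585 = 5 · 83 · 199.
φ(82585) = (5−1) · (83−1) · (199−1) = 4 · 82 · 198 = 64944.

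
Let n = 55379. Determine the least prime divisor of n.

55379 is odd.
Digit sum 29, not divisible by 3.
Ends in 9: not divisible by 5.
7: 55379 = 7·7911 + 2
11: 55379 = 11·5034 + 5
13: 55379 = 13·4259 + 12
17: 55379 = 17·3257 + 10
19: 55379 = 19·2914 + 13
23: 55379 = 23·2407 + 18
29: 55379 = 29·1909 + 18
31: 55379 = 31·1786 + 13
37: 55379 = 37·1496 + 27
41: 55379 = 41·1350 + 29
43: 55379 = 43·1287 + 38
47: 55379 = 47·1178 + 13
53: 55379 = 53·1044 + 47
59: 55379 = 59·938 + 37
61: 55379 = 61·907 + 52
67: 55379 = 67·826 + 37
71: 55379 = 71·779 + 70
73: 55379 = 73·758 + 45
79: 55379 = 79·701

79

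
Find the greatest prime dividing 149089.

149089 = 29 · 5141
5141 = 53 · 97
97 is prime.
So 149089 = 29 · 53 · 97; the largest prime factor is 97.

97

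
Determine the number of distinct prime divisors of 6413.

6413 = 11^2 · 53
6413 = 11^2 · 53, which has 2 distinct prime factors.

2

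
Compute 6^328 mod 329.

6^1 ≡ 6 (mod 329)
6^2 ≡ 6^2 = 36 ≡ 36 (mod 329)
6^4 ≡ 36^2 = 1296 ≡ 309 (mod 329)
6^8 ≡ 309^2 = 95481 ≡ 71 (mod 329)
6^16 ≡ 71^2 = 5041 ≡ 106 (mod 329)
6^32 ≡ 106^2 = 11236 ≡ 50 (mod 329)
6^64 ≡ 50^2 = 2500 ≡ 197 (mod 329)
6^128 ≡ 197^2 = 38809 ≡ 316 (mod 329)
6^256 ≡ 316^2 = 99856 ≡ 169 (mod 329)
328 = 256 + 64 + 8 in binary powers of 2.
So 6^328 ≡ 169 · 197 · 71 ≡ 267 (mod 329).
Since 267 ≠ 1, base 6 is a Fermat witness: 329 is composite.

267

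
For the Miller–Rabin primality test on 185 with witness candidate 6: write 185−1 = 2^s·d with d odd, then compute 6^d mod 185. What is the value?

185 − 1 = 184 = 2^3 · 23, so d = 23.
6^1 ≡ 6 (mod 185)
6^2 ≡ 6^2 = 36 ≡ 36 (mod 185)
6^4 ≡ 36^2 = 1296 ≡ 1 (mod 185)
6^8 ≡ 1^2 = 1 ≡ 1 (mod 185)
6^16 ≡ 1^2 = 1 ≡ 1 (mod 185)
23 = 16 + 4 + 2 + 1 in binary powers of 2.
So 6^23 ≡ 1 · 1 · 36 · 6 ≡ 31 (mod 185).
Squaring chain: 31 → 36 → 1; never reaches −1, so base 6 is a Miller–Rabin witness that 185 is composite.

31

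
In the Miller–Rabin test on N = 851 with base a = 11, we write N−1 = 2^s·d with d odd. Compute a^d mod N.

851 − 1 = 850 = 2^1 · 425, so d = 425.
11^1 ≡ 11 (mod 851)
11^2 ≡ 11^2 = 121 ≡ 121 (mod 851)
11^4 ≡ 121^2 = 14641 ≡ 174 (mod 851)
11^8 ≡ 174^2 = 30276 ≡ 491 (mod 851)
11^16 ≡ 491^2 = 241081 ≡ 248 (mod 851)
11^32 ≡ 248^2 = 61504 ≡ 232 (mod 851)
11^64 ≡ 232^2 = 53824 ≡ 211 (mod 851)
11^128 ≡ 211^2 = 44521 ≡ 269 (mod 851)
11^256 ≡ 269^2 = 72361 ≡ 26 (mod 851)
425 = 256 + 128 + 32 + 8 + 1 in binary powers of 2.
So 11^425 ≡ 26 · 269 · 232 · 491 · 11 ≡ 582 (mod 851).
Squaring chain: 582; never reaches −1, so base 11 is a Miller–Rabin witness that 851 is composite.

582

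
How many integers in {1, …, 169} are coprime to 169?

Factor: 169 = 13^2.
φ(169) = 13^1·(13−1) = 156.

156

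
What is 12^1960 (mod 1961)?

786

12^1 ≡ 12 (mod 1961)
12^2 ≡ 12^2 = 144 ≡ 144 (mod 1961)
12^4 ≡ 144^2 = 20736 ≡ 1126 (mod 1961)
12^8 ≡ 1126^2 = 1267876 ≡ 1070 (mod 1961)
12^16 ≡ 1070^2 = 1144900 ≡ 1637 (mod 1961)
12^32 ≡ 1637^2 = 2679769 ≡ 1043 (mod 1961)
12^64 ≡ 1043^2 = 1087849 ≡ 1455 (mod 1961)
12^128 ≡ 1455^2 = 2117025 ≡ 1106 (mod 1961)
12^256 ≡ 1106^2 = 1223236 ≡ 1533 (mod 1961)
12^512 ≡ 1533^2 = 2350089 ≡ 811 (mod 1961)
12^1024 ≡ 811^2 = 657721 ≡ 786 (mod 1961)
1960 = 1024 + 512 + 256 + 128 + 32 + 8 in binary powers of 2.
So 12^1960 ≡ 786 · 811 · 1533 · 1106 · 1043 · 1070 ≡ 786 (mod 1961).
Since 786 ≠ 1, base 12 is a Fermat witness: 1961 is composite.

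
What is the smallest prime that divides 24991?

24991 is odd.
Digit sum 25, not divisible by 3.
Ends in 1: not divisible by 5.
7: 24991 = 7·3570 + 1
11: 24991 = 11·2271 + 10
13: 24991 = 13·1922 + 5
17: 24991 = 17·1470 + 1
19: 24991 = 19·1315 + 6
23: 24991 = 23·1086 + 13
29: 24991 = 29·861 + 22
31: 24991 = 31·806 + 5
37: 24991 = 37·675 + 16
41: 24991 = 41·609 + 22
43: 24991 = 43·581 + 8
47: 24991 = 47·531 + 34
53: 24991 = 53·471 + 28
59: 24991 = 59·423 + 34
61: 24991 = 61·409 + 42
67: 24991 = 67·373

67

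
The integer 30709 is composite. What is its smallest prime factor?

7

30709 is odd.
Digit sum 19, not divisible by 3.
Ends in 9: not divisible by 5.
7: 30709 = 7·4387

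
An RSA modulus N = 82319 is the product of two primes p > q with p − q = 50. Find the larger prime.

Since p = q + 50, we have 82319 = q(q + 50), so q² + 50q − 82319 = 0.
Discriminant: 50² + 4·82319 = 2500 + 329276 = 331776; √331776 = 576.
q = (−50 + 576)/2 = 263, and p = q + 50 = 313.
Check: 263 · 313 = 82319.

313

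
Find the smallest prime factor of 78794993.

78794993 is odd.
Digit sum 56, not divisible by 3.
Ends in 3: not divisible by 5.
7: 78794993 = 7·11256427 + 4
11: 78794993 = 11·7163181 + 2
13: 78794993 = 13·6061153 + 4
17: 78794993 = 17·4634999 + 10
19: 78794993 = 19·4147104 + 17
23: 78794993 = 23·3425869 + 6
29: 78794993 = 29·2717068 + 21
31: 78794993 = 31·2541773 + 30
37: 78794993 = 37·2129594 + 15
41: 78794993 = 41·1921829 + 4
43: 78794993 = 43·1832441 + 30
47: 78794993 = 47·1676489 + 10
53: 78794993 = 53·1486697 + 52
59: 78794993 = 59·1335508 + 21
61: 78794993 = 61·1291721 + 12
67: 78794993 = 67·1176044 + 45
71: 78794993 = 71·1109788 + 45
73: 78794993 = 73·1079383 + 34
79: 78794993 = 79·997404 + 77
83: 78794993 = 83·949337 + 22
89: 78794993 = 89·885337

89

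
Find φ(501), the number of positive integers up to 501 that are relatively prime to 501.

Factor: 501 = 3 · 167.
φ(501) = (3−1) · (167−1) = 2 · 166 = 332.

332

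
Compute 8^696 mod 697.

256

8^1 ≡ 8 (mod 697)
8^2 ≡ 8^2 = 64 ≡ 64 (mod 697)
8^4 ≡ 64^2 = 4096 ≡ 611 (mod 697)
8^8 ≡ 611^2 = 373321 ≡ 426 (mod 697)
8^16 ≡ 426^2 = 181476 ≡ 256 (mod 697)
8^32 ≡ 256^2 = 65536 ≡ 18 (mod 697)
8^64 ≡ 18^2 = 324 ≡ 324 (mod 697)
8^128 ≡ 324^2 = 104976 ≡ 426 (mod 697)
8^256 ≡ 426^2 = 181476 ≡ 256 (mod 697)
8^512 ≡ 256^2 = 65536 ≡ 18 (mod 697)
696 = 512 + 128 + 32 + 16 + 8 in binary powers of 2.
So 8^696 ≡ 18 · 426 · 18 · 256 · 426 ≡ 256 (mod 697).
Since 256 ≠ 1, base 8 is a Fermat witness: 697 is composite.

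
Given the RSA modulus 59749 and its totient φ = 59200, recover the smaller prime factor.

149

φ(n) = (p−1)(q−1) = n − (p+q) + 1, so p + q = 59749 − 59200 + 1 = 550.
p and q are the roots of t² − 550t + 59749 = 0.
Discriminant: 550² − 4·59749 = 302500 − 238996 = 63504; √63504 = 252.
q = (550 − 252)/2 = 149, p = (550 + 252)/2 = 401.
Check: 149 · 401 = 59749.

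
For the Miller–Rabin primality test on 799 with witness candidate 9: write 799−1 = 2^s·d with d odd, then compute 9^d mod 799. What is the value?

784

799 − 1 = 798 = 2^1 · 399, so d = 399.
9^1 ≡ 9 (mod 799)
9^2 ≡ 9^2 = 81 ≡ 81 (mod 799)
9^4 ≡ 81^2 = 6561 ≡ 169 (mod 799)
9^8 ≡ 169^2 = 28561 ≡ 596 (mod 799)
9^16 ≡ 596^2 = 355216 ≡ 460 (mod 799)
9^32 ≡ 460^2 = 211600 ≡ 664 (mod 799)
9^64 ≡ 664^2 = 440896 ≡ 647 (mod 799)
9^128 ≡ 647^2 = 418609 ≡ 732 (mod 799)
9^256 ≡ 732^2 = 535824 ≡ 494 (mod 799)
399 = 256 + 128 + 8 + 4 + 2 + 1 in binary powers of 2.
So 9^399 ≡ 494 · 732 · 596 · 169 · 81 · 9 ≡ 784 (mod 799).
Squaring chain: 784; never reaches −1, so base 9 is a Miller–Rabin witness that 799 is composite.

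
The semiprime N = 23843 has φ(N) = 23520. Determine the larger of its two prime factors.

211

φ(n) = (p−1)(q−1) = n − (p+q) + 1, so p + q = 23843 − 23520 + 1 = 324.
p and q are the roots of t² − 324t + 23843 = 0.
Discriminant: 324² − 4·23843 = 104976 − 95372 = 9604; √9604 = 98.
q = (324 − 98)/2 = 113, p = (324 + 98)/2 = 211.
Check: 113 · 211 = 23843.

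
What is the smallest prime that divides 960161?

29

960161 is odd.
Digit sum 23, not divisible by 3.
Ends in 1: not divisible by 5.
7: 960161 = 7·137165 + 6
11: 960161 = 11·87287 + 4
13: 960161 = 13·73858 + 7
17: 960161 = 17·56480 + 1
19: 960161 = 19·50534 + 15
23: 960161 = 23·41746 + 3
29: 960161 = 29·33109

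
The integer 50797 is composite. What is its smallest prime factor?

50797 is odd.
Digit sum 28, not divisible by 3.
Ends in 7: not divisible by 5.
7: 50797 = 7·7256 + 5
11: 50797 = 11·4617 + 10
13: 50797 = 13·3907 + 6
17: 50797 = 17·2988 + 1
19: 50797 = 19·2673 + 10
23: 50797 = 23·2208 + 13
29: 50797 = 29·1751 + 18
31: 50797 = 31·1638 + 19
37: 50797 = 37·1372 + 33
41: 50797 = 41·1238 + 39
43: 50797 = 43·1181 + 14
47: 50797 = 47·1080 + 37
53: 50797 = 53·958 + 23
59: 50797 = 59·860 + 57
61: 50797 = 61·832 + 45
67: 50797 = 67·758 + 11
71: 50797 = 71·715 + 32
73: 50797 = 73·695 + 62
79: 50797 = 79·643

79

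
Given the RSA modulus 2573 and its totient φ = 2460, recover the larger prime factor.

φ(n) = (p−1)(q−1) = n − (p+q) + 1, so p + q = 2573 − 2460 + 1 = 114.
p and q are the roots of t² − 114t + 2573 = 0.
Discriminant: 114² − 4·2573 = 12996 − 10292 = 2704; √2704 = 52.
q = (114 − 52)/2 = 31, p = (114 + 52)/2 = 83.
Check: 31 · 83 = 2573.

83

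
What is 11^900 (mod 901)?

259

11^1 ≡ 11 (mod 901)
11^2 ≡ 11^2 = 121 ≡ 121 (mod 901)
11^4 ≡ 121^2 = 14641 ≡ 225 (mod 901)
11^8 ≡ 225^2 = 50625 ≡ 169 (mod 901)
11^16 ≡ 169^2 = 28561 ≡ 630 (mod 901)
11^32 ≡ 630^2 = 396900 ≡ 460 (mod 901)
11^64 ≡ 460^2 = 211600 ≡ 766 (mod 901)
11^128 ≡ 766^2 = 586756 ≡ 205 (mod 901)
11^256 ≡ 205^2 = 42025 ≡ 579 (mod 901)
11^512 ≡ 579^2 = 335241 ≡ 69 (mod 901)
900 = 512 + 256 + 128 + 4 in binary powers of 2.
So 11^900 ≡ 69 · 579 · 205 · 225 ≡ 259 (mod 901).
Since 259 ≠ 1, base 11 is a Fermat witness: 901 is composite.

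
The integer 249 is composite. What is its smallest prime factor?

249 is odd.
Digit sum 15, divisible by 3.

3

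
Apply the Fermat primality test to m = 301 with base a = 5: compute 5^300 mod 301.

274

5^1 ≡ 5 (mod 301)
5^2 ≡ 5^2 = 25 ≡ 25 (mod 301)
5^4 ≡ 25^2 = 625 ≡ 23 (mod 301)
5^8 ≡ 23^2 = 529 ≡ 228 (mod 301)
5^16 ≡ 228^2 = 51984 ≡ 212 (mod 301)
5^32 ≡ 212^2 = 44944 ≡ 95 (mod 301)
5^64 ≡ 95^2 = 9025 ≡ 296 (mod 301)
5^128 ≡ 296^2 = 87616 ≡ 25 (mod 301)
5^256 ≡ 25^2 = 625 ≡ 23 (mod 301)
300 = 256 + 32 + 8 + 4 in binary powers of 2.
So 5^300 ≡ 23 · 95 · 228 · 23 ≡ 274 (mod 301).
Since 274 ≠ 1, base 5 is a Fermat witness: 301 is composite.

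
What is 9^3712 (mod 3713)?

9^1 ≡ 9 (mod 3713)
9^2 ≡ 9^2 = 81 ≡ 81 (mod 3713)
9^4 ≡ 81^2 = 6561 ≡ 2848 (mod 3713)
9^8 ≡ 2848^2 = 8111104 ≡ 1912 (mod 3713)
9^16 ≡ 1912^2 = 3655744 ≡ 2152 (mod 3713)
9^32 ≡ 2152^2 = 4631104 ≡ 993 (mod 3713)
9^64 ≡ 993^2 = 986049 ≡ 2104 (mod 3713)
9^128 ≡ 2104^2 = 4426816 ≡ 920 (mod 3713)
9^256 ≡ 920^2 = 846400 ≡ 3549 (mod 3713)
9^512 ≡ 3549^2 = 12595401 ≡ 905 (mod 3713)
9^1024 ≡ 905^2 = 819025 ≡ 2165 (mod 3713)
9^2048 ≡ 2165^2 = 4687225 ≡ 1419 (mod 3713)
3712 = 2048 + 1024 + 512 + 128 in binary powers of 2.
So 9^3712 ≡ 1419 · 2165 · 905 · 920 ≡ 3390 (mod 3713).
Since 3390 ≠ 1, base 9 is a Fermat witness: 3713 is composite.

3390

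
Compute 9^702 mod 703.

9^1 ≡ 9 (mod 703)
9^2 ≡ 9^2 = 81 ≡ 81 (mod 703)
9^4 ≡ 81^2 = 6561 ≡ 234 (mod 703)
9^8 ≡ 234^2 = 54756 ≡ 625 (mod 703)
9^16 ≡ 625^2 = 390625 ≡ 460 (mod 703)
9^32 ≡ 460^2 = 211600 ≡ 700 (mod 703)
9^64 ≡ 700^2 = 490000 ≡ 9 (mod 703)
9^128 ≡ 9^2 = 81 ≡ 81 (mod 703)
9^256 ≡ 81^2 = 6561 ≡ 234 (mod 703)
9^512 ≡ 234^2 = 54756 ≡ 625 (mod 703)
702 = 512 + 128 + 32 + 16 + 8 + 4 + 2 in binary powers of 2.
So 9^702 ≡ 625 · 81 · 700 · 460 · 625 · 234 · 81 ≡ 1 (mod 703).
Since the result is 1, base 9 gives no evidence that 703 is composite.

1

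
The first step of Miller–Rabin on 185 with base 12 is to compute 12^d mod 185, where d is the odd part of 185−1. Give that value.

118

185 − 1 = 184 = 2^3 · 23, so d = 23.
12^1 ≡ 12 (mod 185)
12^2 ≡ 12^2 = 144 ≡ 144 (mod 185)
12^4 ≡ 144^2 = 20736 ≡ 16 (mod 185)
12^8 ≡ 16^2 = 256 ≡ 71 (mod 185)
12^16 ≡ 71^2 = 5041 ≡ 46 (mod 185)
23 = 16 + 4 + 2 + 1 in binary powers of 2.
So 12^23 ≡ 46 · 16 · 144 · 12 ≡ 118 (mod 185).
Squaring chain: 118 → 49 → 181; never reaches −1, so base 12 is a Miller–Rabin witness that 185 is composite.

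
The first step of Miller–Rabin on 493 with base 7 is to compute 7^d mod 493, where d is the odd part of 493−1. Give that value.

371

493 − 1 = 492 = 2^2 · 123, so d = 123.
7^1 ≡ 7 (mod 493)
7^2 ≡ 7^2 = 49 ≡ 49 (mod 493)
7^4 ≡ 49^2 = 2401 ≡ 429 (mod 493)
7^8 ≡ 429^2 = 184041 ≡ 152 (mod 493)
7^16 ≡ 152^2 = 23104 ≡ 426 (mod 493)
7^32 ≡ 426^2 = 181476 ≡ 52 (mod 493)
7^64 ≡ 52^2 = 2704 ≡ 239 (mod 493)
123 = 64 + 32 + 16 + 8 + 2 + 1 in binary powers of 2.
So 7^123 ≡ 239 · 52 · 426 · 152 · 49 · 7 ≡ 371 (mod 493).
Squaring chain: 371 → 94; never reaches −1, so base 7 is a Miller–Rabin witness that 493 is composite.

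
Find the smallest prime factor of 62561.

73

62561 is odd.
Digit sum 20, not divisible by 3.
Ends in 1: not divisible by 5.
7: 62561 = 7·8937 + 2
11: 62561 = 11·5687 + 4
13: 62561 = 13·4812 + 5
17: 62561 = 17·3680 + 1
19: 62561 = 19·3292 + 13
23: 62561 = 23·2720 + 1
29: 62561 = 29·2157 + 8
31: 62561 = 31·2018 + 3
37: 62561 = 37·1690 + 31
41: 62561 = 41·1525 + 36
43: 62561 = 43·1454 + 39
47: 62561 = 47·1331 + 4
53: 62561 = 53·1180 + 21
59: 62561 = 59·1060 + 21
61: 62561 = 61·1025 + 36
67: 62561 = 67·933 + 50
71: 62561 = 71·881 + 10
73: 62561 = 73·857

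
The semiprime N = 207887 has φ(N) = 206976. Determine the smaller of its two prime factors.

449

φ(n) = (p−1)(q−1) = n − (p+q) + 1, so p + q = 207887 − 206976 + 1 = 912.
p and q are the roots of t² − 912t + 207887 = 0.
Discriminant: 912² − 4·207887 = 831744 − 831548 = 196; √196 = 14.
q = (912 − 14)/2 = 449, p = (912 + 14)/2 = 463.
Check: 449 · 463 = 207887.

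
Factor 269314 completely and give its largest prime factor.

269314 = 2 · 134657
134657 = 17 · 7921
7921 = 89 · 89
89 = 89 · 1
So 269314 = 2 · 17 · 89^2; the largest prime factor is 89.

89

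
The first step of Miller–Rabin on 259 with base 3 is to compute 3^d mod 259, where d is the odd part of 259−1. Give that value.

27

259 − 1 = 258 = 2^1 · 129, so d = 129.
3^1 ≡ 3 (mod 259)
3^2 ≡ 3^2 = 9 ≡ 9 (mod 259)
3^4 ≡ 9^2 = 81 ≡ 81 (mod 259)
3^8 ≡ 81^2 = 6561 ≡ 86 (mod 259)
3^16 ≡ 86^2 = 7396 ≡ 144 (mod 259)
3^32 ≡ 144^2 = 20736 ≡ 16 (mod 259)
3^64 ≡ 16^2 = 256 ≡ 256 (mod 259)
3^128 ≡ 256^2 = 65536 ≡ 9 (mod 259)
129 = 128 + 1 in binary powers of 2.
So 3^129 ≡ 9 · 3 ≡ 27 (mod 259).
Squaring chain: 27; never reaches −1, so base 3 is a Miller–Rabin witness that 259 is composite.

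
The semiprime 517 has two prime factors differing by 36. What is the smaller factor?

11

Since p = q + 36, we have 517 = q(q + 36), so q² + 36q − 517 = 0.
Discriminant: 36² + 4·517 = 1296 + 2068 = 3364; √3364 = 58.
q = (−36 + 58)/2 = 11, and p = q + 36 = 47.
Check: 11 · 47 = 517.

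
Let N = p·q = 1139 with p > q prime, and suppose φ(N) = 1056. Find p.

φ(n) = (p−1)(q−1) = n − (p+q) + 1, so p + q = 1139 − 1056 + 1 = 84.
p and q are the roots of t² − 84t + 1139 = 0.
Discriminant: 84² − 4·1139 = 7056 − 4556 = 2500; √2500 = 50.
q = (84 − 50)/2 = 17, p = (84 + 50)/2 = 67.
Check: 17 · 67 = 1139.

67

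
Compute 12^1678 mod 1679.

653

12^1 ≡ 12 (mod 1679)
12^2 ≡ 12^2 = 144 ≡ 144 (mod 1679)
12^4 ≡ 144^2 = 20736 ≡ 588 (mod 1679)
12^8 ≡ 588^2 = 345744 ≡ 1549 (mod 1679)
12^16 ≡ 1549^2 = 2399401 ≡ 110 (mod 1679)
12^32 ≡ 110^2 = 12100 ≡ 347 (mod 1679)
12^64 ≡ 347^2 = 120409 ≡ 1200 (mod 1679)
12^128 ≡ 1200^2 = 1440000 ≡ 1097 (mod 1679)
12^256 ≡ 1097^2 = 1203409 ≡ 1245 (mod 1679)
12^512 ≡ 1245^2 = 1550025 ≡ 308 (mod 1679)
12^1024 ≡ 308^2 = 94864 ≡ 840 (mod 1679)
1678 = 1024 + 512 + 128 + 8 + 4 + 2 in binary powers of 2.
So 12^1678 ≡ 840 · 308 · 1097 · 1549 · 588 · 144 ≡ 653 (mod 1679).
Since 653 ≠ 1, base 12 is a Fermat witness: 1679 is composite.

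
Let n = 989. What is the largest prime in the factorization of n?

43

989 = 23 · 43
43 is prime.
So 989 = 23 · 43; the largest prime factor is 43.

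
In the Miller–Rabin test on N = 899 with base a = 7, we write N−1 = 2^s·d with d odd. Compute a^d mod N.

877

899 − 1 = 898 = 2^1 · 449, so d = 449.
7^1 ≡ 7 (mod 899)
7^2 ≡ 7^2 = 49 ≡ 49 (mod 899)
7^4 ≡ 49^2 = 2401 ≡ 603 (mod 899)
7^8 ≡ 603^2 = 363609 ≡ 413 (mod 899)
7^16 ≡ 413^2 = 170569 ≡ 658 (mod 899)
7^32 ≡ 658^2 = 432964 ≡ 545 (mod 899)
7^64 ≡ 545^2 = 297025 ≡ 355 (mod 899)
7^128 ≡ 355^2 = 126025 ≡ 165 (mod 899)
7^256 ≡ 165^2 = 27225 ≡ 255 (mod 899)
449 = 256 + 128 + 64 + 1 in binary powers of 2.
So 7^449 ≡ 255 · 165 · 355 · 7 ≡ 877 (mod 899).
Squaring chain: 877; never reaches −1, so base 7 is a Miller–Rabin witness that 899 is composite.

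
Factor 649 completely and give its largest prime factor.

649 = 11 · 59
59 is prime.
So 649 = 11 · 59; the largest prime factor is 59.

59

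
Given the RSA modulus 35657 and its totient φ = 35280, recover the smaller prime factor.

181

φ(n) = (p−1)(q−1) = n − (p+q) + 1, so p + q = 35657 − 35280 + 1 = 378.
p and q are the roots of t² − 378t + 35657 = 0.
Discriminant: 378² − 4·35657 = 142884 − 142628 = 256; √256 = 16.
q = (378 − 16)/2 = 181, p = (378 + 16)/2 = 197.
Check: 181 · 197 = 35657.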